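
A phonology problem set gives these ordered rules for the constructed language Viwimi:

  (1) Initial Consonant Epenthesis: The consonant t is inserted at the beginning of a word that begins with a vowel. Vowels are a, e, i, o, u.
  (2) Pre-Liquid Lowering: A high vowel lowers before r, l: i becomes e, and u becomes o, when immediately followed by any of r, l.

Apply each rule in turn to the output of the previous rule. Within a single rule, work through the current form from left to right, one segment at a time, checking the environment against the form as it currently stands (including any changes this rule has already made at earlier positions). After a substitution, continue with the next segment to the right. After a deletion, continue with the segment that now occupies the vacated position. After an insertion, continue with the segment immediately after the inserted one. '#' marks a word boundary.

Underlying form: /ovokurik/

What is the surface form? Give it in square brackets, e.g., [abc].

[tovokorik]

(1) Initial Consonant Epenthesis: [ovokurik] → [tovokurik]
(2) Pre-Liquid Lowering: [tovokurik] → [tovokorik]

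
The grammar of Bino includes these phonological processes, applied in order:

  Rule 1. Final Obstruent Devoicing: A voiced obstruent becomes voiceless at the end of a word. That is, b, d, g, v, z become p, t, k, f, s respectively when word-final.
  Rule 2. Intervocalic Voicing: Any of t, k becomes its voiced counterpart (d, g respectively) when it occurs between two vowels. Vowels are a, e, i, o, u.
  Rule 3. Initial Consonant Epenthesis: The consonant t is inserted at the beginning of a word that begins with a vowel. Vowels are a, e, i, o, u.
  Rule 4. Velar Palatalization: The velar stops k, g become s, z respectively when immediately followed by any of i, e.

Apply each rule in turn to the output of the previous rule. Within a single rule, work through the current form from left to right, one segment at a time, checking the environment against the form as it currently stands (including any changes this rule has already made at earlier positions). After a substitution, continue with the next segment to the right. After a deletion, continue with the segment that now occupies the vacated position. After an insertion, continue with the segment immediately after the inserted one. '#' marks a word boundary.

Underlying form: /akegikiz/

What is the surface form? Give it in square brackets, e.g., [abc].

Rule 1 Final Obstruent Devoicing: [akegikiz] → [akegikis]
Rule 2 Intervocalic Voicing: [akegikis] → [agegigis]
Rule 3 Initial Consonant Epenthesis: [agegigis] → [tagegigis]
Rule 4 Velar Palatalization: [tagegigis] → [tazezizis]

[tazezizis]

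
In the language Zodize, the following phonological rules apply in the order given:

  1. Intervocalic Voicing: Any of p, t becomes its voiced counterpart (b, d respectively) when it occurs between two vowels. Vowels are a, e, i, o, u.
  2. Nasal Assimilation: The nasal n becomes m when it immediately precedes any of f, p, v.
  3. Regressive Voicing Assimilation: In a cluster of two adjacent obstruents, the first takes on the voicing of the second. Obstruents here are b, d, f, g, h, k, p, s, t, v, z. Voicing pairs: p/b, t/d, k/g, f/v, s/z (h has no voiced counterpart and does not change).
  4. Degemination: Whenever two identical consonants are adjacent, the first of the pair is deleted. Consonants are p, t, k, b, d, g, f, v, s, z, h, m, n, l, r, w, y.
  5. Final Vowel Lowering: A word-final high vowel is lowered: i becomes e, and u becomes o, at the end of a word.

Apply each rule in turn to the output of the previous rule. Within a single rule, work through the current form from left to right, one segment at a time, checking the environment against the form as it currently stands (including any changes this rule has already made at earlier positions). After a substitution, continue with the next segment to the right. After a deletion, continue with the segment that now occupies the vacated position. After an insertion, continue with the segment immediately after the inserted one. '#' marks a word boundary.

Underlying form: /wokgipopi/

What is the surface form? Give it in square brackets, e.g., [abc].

1 Intervocalic Voicing: [wokgipopi] → [wokgibobi]
2 Nasal Assimilation: no change — [wokgibobi]
3 Regressive Voicing Assimilation: [wokgibobi] → [woggibobi]
4 Degemination: [woggibobi] → [wogibobi]
5 Final Vowel Lowering: [wogibobi] → [wogibobe]

[wogibobe]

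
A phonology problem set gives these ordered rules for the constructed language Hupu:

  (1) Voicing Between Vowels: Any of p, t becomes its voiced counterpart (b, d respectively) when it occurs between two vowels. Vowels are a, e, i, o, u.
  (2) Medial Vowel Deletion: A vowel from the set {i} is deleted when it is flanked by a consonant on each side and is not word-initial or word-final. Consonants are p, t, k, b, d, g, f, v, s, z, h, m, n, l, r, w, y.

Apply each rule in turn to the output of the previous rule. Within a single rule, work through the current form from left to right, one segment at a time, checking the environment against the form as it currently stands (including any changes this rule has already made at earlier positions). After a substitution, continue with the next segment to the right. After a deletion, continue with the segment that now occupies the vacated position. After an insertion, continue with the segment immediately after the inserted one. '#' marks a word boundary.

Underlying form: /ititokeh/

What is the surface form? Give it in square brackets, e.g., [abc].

(1) Voicing Between Vowels: [ititokeh] → [ididokeh]
(2) Medial Vowel Deletion: [ididokeh] → [iddokeh]

[iddokeh]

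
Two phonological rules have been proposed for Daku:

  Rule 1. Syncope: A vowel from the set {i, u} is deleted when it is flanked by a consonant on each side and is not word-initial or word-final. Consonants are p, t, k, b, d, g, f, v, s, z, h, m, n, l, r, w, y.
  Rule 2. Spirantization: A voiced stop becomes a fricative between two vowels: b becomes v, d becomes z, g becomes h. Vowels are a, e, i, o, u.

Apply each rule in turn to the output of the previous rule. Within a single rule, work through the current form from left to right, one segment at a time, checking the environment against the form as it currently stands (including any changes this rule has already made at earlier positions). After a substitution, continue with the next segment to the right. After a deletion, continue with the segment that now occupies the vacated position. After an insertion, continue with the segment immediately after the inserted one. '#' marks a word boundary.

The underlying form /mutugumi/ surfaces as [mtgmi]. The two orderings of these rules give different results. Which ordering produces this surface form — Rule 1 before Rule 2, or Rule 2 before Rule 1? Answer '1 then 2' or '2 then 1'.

Order 1 then 2:
  1 Syncope: [mutugumi] → [mtgmi]
  2 Spirantization: no change — [mtgmi]
  result: [mtgmi]
Order 2 then 1:
  2 Spirantization: [mutugumi] → [mutuhumi]
  1 Syncope: [mutuhumi] → [mthmi]
  result: [mthmi]

1 then 2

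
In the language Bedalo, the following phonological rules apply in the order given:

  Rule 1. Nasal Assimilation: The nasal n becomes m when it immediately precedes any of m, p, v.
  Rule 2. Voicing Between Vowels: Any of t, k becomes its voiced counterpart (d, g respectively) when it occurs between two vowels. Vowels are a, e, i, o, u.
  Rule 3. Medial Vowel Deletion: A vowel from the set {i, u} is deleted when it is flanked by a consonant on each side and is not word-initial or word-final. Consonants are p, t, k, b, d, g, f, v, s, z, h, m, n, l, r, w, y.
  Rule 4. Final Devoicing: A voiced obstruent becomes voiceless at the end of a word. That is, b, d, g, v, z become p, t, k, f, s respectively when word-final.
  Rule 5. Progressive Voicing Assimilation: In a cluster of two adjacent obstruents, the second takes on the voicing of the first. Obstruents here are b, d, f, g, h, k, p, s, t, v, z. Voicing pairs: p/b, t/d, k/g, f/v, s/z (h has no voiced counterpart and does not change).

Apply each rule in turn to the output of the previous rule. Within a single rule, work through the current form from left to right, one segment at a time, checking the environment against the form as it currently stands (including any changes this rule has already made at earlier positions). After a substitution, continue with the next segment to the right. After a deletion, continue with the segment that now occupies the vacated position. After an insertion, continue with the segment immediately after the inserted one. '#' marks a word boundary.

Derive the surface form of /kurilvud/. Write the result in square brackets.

Rule 1 Nasal Assimilation: no change — [kurilvud]
Rule 2 Voicing Between Vowels: no change — [kurilvud]
Rule 3 Medial Vowel Deletion: [kurilvud] → [krlvd]
Rule 4 Final Devoicing: [krlvd] → [krlvt]
Rule 5 Progressive Voicing Assimilation: [krlvt] → [krlvd]

[krlvd]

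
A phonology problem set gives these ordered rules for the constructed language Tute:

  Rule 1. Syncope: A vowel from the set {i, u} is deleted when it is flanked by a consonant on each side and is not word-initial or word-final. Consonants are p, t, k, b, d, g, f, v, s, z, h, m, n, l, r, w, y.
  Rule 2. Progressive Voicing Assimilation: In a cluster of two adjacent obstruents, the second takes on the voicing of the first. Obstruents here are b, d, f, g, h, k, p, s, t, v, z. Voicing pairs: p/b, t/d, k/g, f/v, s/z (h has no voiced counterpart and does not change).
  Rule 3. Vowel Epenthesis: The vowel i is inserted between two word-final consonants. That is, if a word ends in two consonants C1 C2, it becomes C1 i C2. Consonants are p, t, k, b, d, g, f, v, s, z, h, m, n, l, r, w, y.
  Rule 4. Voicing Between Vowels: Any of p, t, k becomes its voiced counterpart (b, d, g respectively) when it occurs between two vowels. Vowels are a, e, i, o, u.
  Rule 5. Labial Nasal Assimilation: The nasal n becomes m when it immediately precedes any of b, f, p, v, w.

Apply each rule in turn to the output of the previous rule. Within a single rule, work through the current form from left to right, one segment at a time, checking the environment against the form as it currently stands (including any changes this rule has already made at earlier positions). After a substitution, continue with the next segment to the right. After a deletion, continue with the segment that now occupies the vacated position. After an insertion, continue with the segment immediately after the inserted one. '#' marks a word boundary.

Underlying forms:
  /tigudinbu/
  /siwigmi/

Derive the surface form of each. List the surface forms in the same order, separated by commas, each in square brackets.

/tigudinbu/:
  Rule 1 Syncope: [tigudinbu] → [tgdnbu]
  Rule 2 Progressive Voicing Assimilation: [tgdnbu] → [tktnbu]
  Rule 3 Vowel Epenthesis: no change — [tktnbu]
  Rule 4 Voicing Between Vowels: no change — [tktnbu]
  Rule 5 Labial Nasal Assimilation: [tktnbu] → [tktmbu]
/siwigmi/:
  Rule 1 Syncope: [siwigmi] → [swgmi]
  Rule 2 Progressive Voicing Assimilation: no change — [swgmi]
  Rule 3 Vowel Epenthesis: no change — [swgmi]
  Rule 4 Voicing Between Vowels: no change — [swgmi]
  Rule 5 Labial Nasal Assimilation: no change — [swgmi]

[tktmbu], [swgmi]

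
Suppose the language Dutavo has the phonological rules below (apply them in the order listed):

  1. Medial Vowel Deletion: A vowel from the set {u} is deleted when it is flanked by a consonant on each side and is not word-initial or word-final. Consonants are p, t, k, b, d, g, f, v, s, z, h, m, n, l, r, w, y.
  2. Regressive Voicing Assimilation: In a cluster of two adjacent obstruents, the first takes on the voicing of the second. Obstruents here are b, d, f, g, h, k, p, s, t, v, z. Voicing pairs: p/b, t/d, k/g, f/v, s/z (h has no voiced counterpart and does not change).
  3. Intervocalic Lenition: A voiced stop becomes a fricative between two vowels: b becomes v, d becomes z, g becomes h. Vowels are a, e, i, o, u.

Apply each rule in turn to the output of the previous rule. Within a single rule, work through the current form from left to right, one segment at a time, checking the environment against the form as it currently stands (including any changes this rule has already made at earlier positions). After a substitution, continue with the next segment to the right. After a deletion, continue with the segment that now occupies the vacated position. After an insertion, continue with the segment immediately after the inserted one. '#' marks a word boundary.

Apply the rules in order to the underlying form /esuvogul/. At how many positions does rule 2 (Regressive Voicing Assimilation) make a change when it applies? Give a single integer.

1 Medial Vowel Deletion: [esuvogul] → [esvogl]
2 Regressive Voicing Assimilation: [esvogl] → [ezvogl]
3 Intervocalic Lenition: no change — [ezvogl]
Rule 2 changed 1 position(s).

1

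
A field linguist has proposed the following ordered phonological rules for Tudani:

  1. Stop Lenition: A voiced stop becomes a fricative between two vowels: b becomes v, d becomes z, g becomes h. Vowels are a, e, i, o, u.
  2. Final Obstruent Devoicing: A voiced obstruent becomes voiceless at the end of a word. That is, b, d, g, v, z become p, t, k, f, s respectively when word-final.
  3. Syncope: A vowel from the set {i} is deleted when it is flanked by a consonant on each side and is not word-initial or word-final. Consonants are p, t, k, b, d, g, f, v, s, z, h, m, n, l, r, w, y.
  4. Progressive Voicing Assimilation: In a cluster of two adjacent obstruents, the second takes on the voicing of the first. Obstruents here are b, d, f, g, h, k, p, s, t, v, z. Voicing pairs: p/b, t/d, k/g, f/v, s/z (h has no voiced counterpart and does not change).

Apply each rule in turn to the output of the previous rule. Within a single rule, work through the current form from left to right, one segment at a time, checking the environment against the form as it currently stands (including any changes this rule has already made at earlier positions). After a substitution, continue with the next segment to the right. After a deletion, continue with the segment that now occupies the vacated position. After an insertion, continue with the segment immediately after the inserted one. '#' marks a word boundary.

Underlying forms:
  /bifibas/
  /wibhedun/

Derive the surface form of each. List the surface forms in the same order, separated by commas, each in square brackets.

/bifibas/:
  1 Stop Lenition: [bifibas] → [bifivas]
  2 Final Obstruent Devoicing: no change — [bifivas]
  3 Syncope: [bifivas] → [bfvas]
  4 Progressive Voicing Assimilation: [bfvas] → [bvvas]
/wibhedun/:
  1 Stop Lenition: [wibhedun] → [wibhezun]
  2 Final Obstruent Devoicing: no change — [wibhezun]
  3 Syncope: [wibhezun] → [wbhezun]
  4 Progressive Voicing Assimilation: no change — [wbhezun]

[bvvas], [wbhezun]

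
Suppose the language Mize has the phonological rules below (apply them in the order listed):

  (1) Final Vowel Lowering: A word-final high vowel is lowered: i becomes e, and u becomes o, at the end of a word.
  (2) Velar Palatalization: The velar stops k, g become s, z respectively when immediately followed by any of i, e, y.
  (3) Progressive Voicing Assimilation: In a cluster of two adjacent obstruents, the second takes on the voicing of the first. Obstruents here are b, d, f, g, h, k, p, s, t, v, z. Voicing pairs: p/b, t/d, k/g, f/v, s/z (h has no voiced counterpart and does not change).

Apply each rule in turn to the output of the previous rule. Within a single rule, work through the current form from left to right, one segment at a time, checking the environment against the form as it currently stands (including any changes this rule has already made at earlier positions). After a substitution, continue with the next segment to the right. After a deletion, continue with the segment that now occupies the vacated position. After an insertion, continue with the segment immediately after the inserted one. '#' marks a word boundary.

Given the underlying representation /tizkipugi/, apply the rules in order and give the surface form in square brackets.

[tizzipuze]

(1) Final Vowel Lowering: [tizkipugi] → [tizkipuge]
(2) Velar Palatalization: [tizkipuge] → [tizsipuze]
(3) Progressive Voicing Assimilation: [tizsipuze] → [tizzipuze]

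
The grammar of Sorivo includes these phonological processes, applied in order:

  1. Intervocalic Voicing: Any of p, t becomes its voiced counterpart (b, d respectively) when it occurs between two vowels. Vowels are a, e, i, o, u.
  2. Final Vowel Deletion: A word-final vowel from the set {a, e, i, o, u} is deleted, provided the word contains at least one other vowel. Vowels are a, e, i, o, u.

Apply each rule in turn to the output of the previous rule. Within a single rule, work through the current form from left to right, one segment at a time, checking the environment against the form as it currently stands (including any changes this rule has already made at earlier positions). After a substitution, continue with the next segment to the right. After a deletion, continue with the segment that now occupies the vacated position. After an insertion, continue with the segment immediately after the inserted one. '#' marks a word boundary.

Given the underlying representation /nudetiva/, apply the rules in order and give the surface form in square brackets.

1 Intervocalic Voicing: [nudetiva] → [nudediva]
2 Final Vowel Deletion: [nudediva] → [nudediv]

[nudediv]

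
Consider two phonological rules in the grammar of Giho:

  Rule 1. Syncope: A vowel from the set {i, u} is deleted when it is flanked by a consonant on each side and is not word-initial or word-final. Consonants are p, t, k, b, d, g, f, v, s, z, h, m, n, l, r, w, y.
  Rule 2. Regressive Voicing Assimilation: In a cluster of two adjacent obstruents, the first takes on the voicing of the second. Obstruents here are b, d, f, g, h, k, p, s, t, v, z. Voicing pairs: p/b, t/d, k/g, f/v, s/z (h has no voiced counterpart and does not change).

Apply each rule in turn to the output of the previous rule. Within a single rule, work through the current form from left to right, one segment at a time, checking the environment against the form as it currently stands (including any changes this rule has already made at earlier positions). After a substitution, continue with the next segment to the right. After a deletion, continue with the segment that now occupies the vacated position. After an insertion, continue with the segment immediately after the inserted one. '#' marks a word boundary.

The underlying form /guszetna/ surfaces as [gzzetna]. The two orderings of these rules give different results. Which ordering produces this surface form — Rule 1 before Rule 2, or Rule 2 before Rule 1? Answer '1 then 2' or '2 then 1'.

Order 1 then 2:
  1 Syncope: [guszetna] → [gszetna]
  2 Regressive Voicing Assimilation: [gszetna] → [kzzetna]
  result: [kzzetna]
Order 2 then 1:
  2 Regressive Voicing Assimilation: [guszetna] → [guzzetna]
  1 Syncope: [guzzetna] → [gzzetna]
  result: [gzzetna]

2 then 1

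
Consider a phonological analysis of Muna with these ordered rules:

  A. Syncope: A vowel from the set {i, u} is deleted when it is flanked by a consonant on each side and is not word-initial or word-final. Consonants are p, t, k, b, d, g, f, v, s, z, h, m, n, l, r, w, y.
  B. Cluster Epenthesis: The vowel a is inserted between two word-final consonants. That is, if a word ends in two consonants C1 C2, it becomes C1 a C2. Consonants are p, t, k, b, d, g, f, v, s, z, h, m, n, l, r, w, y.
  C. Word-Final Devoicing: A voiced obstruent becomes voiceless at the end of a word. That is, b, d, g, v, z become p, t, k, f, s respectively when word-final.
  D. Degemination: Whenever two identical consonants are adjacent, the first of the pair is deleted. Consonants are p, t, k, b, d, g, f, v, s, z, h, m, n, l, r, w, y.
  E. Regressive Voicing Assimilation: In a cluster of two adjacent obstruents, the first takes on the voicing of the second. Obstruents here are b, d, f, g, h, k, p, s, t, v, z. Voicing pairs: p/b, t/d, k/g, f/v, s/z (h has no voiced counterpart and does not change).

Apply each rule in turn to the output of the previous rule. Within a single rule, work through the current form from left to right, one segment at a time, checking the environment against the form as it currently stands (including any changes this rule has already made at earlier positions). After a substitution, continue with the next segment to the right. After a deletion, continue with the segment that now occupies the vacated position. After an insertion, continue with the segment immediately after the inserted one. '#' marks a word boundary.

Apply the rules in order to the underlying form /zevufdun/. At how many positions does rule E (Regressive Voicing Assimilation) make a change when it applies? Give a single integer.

2

A Syncope: [zevufdun] → [zevfdn]
B Cluster Epenthesis: [zevfdn] → [zevfdan]
C Word-Final Devoicing: no change — [zevfdan]
D Degemination: no change — [zevfdan]
E Regressive Voicing Assimilation: [zevfdan] → [zefvdan]
Rule E changed 2 position(s).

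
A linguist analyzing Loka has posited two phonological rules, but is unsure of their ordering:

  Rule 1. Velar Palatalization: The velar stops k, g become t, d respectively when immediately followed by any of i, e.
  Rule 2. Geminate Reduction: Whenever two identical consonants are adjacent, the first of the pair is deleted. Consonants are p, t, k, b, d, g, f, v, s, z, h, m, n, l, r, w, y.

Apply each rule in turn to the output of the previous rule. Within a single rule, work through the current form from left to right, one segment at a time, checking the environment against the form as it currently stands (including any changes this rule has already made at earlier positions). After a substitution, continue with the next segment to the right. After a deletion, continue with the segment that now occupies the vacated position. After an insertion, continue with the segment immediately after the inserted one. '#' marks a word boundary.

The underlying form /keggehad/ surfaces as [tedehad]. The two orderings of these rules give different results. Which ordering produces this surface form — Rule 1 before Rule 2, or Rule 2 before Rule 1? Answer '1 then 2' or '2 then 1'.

2 then 1

Order 1 then 2:
  1 Velar Palatalization: [keggehad] → [tegdehad]
  2 Geminate Reduction: no change — [tegdehad]
  result: [tegdehad]
Order 2 then 1:
  2 Geminate Reduction: [keggehad] → [kegehad]
  1 Velar Palatalization: [kegehad] → [tedehad]
  result: [tedehad]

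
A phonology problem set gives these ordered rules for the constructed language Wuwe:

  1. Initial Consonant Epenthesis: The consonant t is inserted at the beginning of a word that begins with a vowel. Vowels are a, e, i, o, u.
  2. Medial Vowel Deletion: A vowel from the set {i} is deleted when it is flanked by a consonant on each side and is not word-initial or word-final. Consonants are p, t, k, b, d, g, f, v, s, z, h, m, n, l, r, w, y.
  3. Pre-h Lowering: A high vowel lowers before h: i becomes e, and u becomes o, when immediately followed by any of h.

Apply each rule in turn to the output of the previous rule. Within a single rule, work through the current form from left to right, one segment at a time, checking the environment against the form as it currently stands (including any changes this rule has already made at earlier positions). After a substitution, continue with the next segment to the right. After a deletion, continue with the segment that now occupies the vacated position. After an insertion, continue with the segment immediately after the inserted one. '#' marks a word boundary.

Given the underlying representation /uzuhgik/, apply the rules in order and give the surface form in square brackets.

1 Initial Consonant Epenthesis: [uzuhgik] → [tuzuhgik]
2 Medial Vowel Deletion: [tuzuhgik] → [tuzuhgk]
3 Pre-h Lowering: [tuzuhgk] → [tuzohgk]

[tuzohgk]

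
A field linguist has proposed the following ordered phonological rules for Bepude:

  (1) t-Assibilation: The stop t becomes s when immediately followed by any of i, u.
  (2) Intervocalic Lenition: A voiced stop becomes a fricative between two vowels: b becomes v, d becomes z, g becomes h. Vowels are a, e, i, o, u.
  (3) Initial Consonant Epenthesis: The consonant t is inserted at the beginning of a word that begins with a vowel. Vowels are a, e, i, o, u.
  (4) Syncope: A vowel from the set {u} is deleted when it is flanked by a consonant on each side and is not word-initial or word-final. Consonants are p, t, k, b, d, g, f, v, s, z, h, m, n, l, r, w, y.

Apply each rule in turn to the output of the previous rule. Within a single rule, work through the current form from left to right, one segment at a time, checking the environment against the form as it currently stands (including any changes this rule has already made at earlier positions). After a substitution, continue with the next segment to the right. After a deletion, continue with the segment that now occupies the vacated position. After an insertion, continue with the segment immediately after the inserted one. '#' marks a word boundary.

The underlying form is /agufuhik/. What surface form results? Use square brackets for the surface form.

[tahfhik]

(1) t-Assibilation: no change — [agufuhik]
(2) Intervocalic Lenition: [agufuhik] → [ahufuhik]
(3) Initial Consonant Epenthesis: [ahufuhik] → [tahufuhik]
(4) Syncope: [tahufuhik] → [tahfhik]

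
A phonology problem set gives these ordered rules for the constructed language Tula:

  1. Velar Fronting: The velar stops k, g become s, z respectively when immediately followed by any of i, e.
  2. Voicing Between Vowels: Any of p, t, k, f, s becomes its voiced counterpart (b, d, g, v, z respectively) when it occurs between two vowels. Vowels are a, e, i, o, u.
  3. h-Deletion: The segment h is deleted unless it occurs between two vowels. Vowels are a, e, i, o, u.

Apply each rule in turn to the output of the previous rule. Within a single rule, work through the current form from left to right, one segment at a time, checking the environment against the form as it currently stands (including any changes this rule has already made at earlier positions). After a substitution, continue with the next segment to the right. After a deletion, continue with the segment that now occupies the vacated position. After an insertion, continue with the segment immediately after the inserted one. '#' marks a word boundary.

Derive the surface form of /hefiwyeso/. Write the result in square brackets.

1 Velar Fronting: no change — [hefiwyeso]
2 Voicing Between Vowels: [hefiwyeso] → [heviwyezo]
3 h-Deletion: [heviwyezo] → [eviwyezo]

[eviwyezo]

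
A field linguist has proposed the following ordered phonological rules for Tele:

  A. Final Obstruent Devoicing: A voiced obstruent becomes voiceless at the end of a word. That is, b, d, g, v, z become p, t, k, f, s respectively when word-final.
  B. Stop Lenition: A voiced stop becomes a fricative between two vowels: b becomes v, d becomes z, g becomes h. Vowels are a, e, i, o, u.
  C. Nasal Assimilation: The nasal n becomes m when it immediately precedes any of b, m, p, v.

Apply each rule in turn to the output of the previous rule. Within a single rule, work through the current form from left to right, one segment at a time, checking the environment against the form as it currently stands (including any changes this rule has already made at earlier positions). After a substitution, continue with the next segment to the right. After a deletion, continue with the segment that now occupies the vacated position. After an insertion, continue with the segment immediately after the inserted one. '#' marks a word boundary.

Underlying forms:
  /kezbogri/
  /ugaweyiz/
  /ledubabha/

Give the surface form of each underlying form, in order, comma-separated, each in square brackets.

/kezbogri/:
  A Final Obstruent Devoicing: no change — [kezbogri]
  B Stop Lenition: no change — [kezbogri]
  C Nasal Assimilation: no change — [kezbogri]
/ugaweyiz/:
  A Final Obstruent Devoicing: [ugaweyiz] → [ugaweyis]
  B Stop Lenition: [ugaweyis] → [uhaweyis]
  C Nasal Assimilation: no change — [uhaweyis]
/ledubabha/:
  A Final Obstruent Devoicing: no change — [ledubabha]
  B Stop Lenition: [ledubabha] → [lezuvabha]
  C Nasal Assimilation: no change — [lezuvabha]

[kezbogri], [uhaweyis], [lezuvabha]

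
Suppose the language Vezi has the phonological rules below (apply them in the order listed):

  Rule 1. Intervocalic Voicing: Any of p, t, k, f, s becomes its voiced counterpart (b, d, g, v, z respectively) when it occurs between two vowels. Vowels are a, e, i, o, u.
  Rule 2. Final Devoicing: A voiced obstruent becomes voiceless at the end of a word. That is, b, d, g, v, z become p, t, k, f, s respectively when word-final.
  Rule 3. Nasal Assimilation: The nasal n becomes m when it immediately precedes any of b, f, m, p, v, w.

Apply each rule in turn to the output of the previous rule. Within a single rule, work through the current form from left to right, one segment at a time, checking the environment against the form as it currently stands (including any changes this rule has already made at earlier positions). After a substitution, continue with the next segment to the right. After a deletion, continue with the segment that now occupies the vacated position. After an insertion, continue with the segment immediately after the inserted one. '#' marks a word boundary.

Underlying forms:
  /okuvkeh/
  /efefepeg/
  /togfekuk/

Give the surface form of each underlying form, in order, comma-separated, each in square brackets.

[oguvkeh], [evevebek], [togfeguk]

/okuvkeh/:
  Rule 1 Intervocalic Voicing: [okuvkeh] → [oguvkeh]
  Rule 2 Final Devoicing: no change — [oguvkeh]
  Rule 3 Nasal Assimilation: no change — [oguvkeh]
/efefepeg/:
  Rule 1 Intervocalic Voicing: [efefepeg] → [evevebeg]
  Rule 2 Final Devoicing: [evevebeg] → [evevebek]
  Rule 3 Nasal Assimilation: no change — [evevebek]
/togfekuk/:
  Rule 1 Intervocalic Voicing: [togfekuk] → [togfeguk]
  Rule 2 Final Devoicing: no change — [togfeguk]
  Rule 3 Nasal Assimilation: no change — [togfeguk]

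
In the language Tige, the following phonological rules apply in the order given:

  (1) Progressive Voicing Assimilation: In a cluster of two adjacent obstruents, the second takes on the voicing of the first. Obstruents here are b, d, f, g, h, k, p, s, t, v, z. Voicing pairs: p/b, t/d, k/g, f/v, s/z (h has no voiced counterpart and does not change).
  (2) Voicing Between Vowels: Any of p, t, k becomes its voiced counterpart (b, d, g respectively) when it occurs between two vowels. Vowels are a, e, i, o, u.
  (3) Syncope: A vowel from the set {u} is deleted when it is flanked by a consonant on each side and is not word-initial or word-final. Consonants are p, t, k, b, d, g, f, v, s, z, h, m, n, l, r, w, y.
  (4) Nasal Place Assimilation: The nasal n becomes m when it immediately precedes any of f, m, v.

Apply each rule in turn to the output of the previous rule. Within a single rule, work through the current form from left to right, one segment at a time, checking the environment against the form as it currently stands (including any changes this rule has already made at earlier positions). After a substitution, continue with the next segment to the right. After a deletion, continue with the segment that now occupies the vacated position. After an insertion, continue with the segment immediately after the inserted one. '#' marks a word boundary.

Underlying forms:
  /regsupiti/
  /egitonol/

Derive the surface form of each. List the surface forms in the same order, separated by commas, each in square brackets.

/regsupiti/:
  (1) Progressive Voicing Assimilation: [regsupiti] → [regzupiti]
  (2) Voicing Between Vowels: [regzupiti] → [regzubidi]
  (3) Syncope: [regzubidi] → [regzbidi]
  (4) Nasal Place Assimilation: no change — [regzbidi]
/egitonol/:
  (1) Progressive Voicing Assimilation: no change — [egitonol]
  (2) Voicing Between Vowels: [egitonol] → [egidonol]
  (3) Syncope: no change — [egidonol]
  (4) Nasal Place Assimilation: no change — [egidonol]

[regzbidi], [egidonol]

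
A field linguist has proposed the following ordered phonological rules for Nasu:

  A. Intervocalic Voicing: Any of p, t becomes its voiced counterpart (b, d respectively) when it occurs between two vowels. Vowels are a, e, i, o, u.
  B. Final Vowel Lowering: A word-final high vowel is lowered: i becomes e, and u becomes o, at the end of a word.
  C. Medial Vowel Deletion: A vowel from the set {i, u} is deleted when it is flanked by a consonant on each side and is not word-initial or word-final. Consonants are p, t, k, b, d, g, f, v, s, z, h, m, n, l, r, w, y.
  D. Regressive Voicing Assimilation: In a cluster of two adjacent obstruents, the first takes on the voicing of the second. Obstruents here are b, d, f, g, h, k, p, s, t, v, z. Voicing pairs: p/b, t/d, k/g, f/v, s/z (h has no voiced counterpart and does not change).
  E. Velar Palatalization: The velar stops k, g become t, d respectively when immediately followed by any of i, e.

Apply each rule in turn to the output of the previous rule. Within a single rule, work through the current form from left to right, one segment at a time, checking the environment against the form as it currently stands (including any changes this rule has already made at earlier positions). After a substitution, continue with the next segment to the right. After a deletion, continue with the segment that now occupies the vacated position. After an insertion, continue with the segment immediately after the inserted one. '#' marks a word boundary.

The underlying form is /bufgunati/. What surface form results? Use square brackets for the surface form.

A Intervocalic Voicing: [bufgunati] → [bufgunadi]
B Final Vowel Lowering: [bufgunadi] → [bufgunade]
C Medial Vowel Deletion: [bufgunade] → [bfgnade]
D Regressive Voicing Assimilation: [bfgnade] → [pvgnade]
E Velar Palatalization: no change — [pvgnade]

[pvgnade]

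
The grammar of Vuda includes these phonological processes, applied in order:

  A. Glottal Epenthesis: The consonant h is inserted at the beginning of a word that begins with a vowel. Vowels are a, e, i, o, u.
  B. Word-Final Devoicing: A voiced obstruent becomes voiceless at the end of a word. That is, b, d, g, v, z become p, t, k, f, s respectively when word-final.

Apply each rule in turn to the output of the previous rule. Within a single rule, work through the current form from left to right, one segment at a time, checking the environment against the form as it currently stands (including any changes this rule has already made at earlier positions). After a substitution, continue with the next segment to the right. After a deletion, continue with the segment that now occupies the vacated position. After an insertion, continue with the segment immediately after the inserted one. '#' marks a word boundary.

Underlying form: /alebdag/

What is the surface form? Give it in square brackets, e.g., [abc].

A Glottal Epenthesis: [alebdag] → [halebdag]
B Word-Final Devoicing: [halebdag] → [halebdak]

[halebdak]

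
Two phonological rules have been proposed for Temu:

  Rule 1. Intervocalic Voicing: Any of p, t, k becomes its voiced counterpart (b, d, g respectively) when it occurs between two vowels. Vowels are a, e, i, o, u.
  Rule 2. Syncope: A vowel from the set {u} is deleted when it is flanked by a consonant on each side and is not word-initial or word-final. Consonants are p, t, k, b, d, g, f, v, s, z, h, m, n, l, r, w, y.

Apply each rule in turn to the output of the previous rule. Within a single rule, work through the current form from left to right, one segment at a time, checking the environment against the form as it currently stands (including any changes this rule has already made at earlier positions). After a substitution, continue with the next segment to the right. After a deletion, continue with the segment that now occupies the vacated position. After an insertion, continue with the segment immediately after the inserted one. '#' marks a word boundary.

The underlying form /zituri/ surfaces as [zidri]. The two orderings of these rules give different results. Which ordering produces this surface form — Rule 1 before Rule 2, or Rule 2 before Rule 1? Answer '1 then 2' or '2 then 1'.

1 then 2

Order 1 then 2:
  1 Intervocalic Voicing: [zituri] → [ziduri]
  2 Syncope: [ziduri] → [zidri]
  result: [zidri]
Order 2 then 1:
  2 Syncope: [zituri] → [zitri]
  1 Intervocalic Voicing: no change — [zitri]
  result: [zitri]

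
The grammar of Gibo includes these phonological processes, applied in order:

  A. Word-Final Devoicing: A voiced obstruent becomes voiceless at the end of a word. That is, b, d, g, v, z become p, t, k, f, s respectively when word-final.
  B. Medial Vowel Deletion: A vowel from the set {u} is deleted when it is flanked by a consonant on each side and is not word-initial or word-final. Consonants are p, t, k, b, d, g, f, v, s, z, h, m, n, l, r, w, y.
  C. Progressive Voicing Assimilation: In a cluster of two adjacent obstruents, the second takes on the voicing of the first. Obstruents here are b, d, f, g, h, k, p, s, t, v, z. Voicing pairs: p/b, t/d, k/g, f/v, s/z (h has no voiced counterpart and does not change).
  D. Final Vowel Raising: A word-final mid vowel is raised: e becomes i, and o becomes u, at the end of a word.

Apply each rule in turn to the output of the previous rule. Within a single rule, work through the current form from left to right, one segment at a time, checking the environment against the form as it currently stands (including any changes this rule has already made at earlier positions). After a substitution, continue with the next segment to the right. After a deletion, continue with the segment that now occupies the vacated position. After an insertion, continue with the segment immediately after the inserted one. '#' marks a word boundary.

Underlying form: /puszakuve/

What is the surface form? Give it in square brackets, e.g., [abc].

[pssakfi]

A Word-Final Devoicing: no change — [puszakuve]
B Medial Vowel Deletion: [puszakuve] → [pszakve]
C Progressive Voicing Assimilation: [pszakve] → [pssakfe]
D Final Vowel Raising: [pssakfe] → [pssakfi]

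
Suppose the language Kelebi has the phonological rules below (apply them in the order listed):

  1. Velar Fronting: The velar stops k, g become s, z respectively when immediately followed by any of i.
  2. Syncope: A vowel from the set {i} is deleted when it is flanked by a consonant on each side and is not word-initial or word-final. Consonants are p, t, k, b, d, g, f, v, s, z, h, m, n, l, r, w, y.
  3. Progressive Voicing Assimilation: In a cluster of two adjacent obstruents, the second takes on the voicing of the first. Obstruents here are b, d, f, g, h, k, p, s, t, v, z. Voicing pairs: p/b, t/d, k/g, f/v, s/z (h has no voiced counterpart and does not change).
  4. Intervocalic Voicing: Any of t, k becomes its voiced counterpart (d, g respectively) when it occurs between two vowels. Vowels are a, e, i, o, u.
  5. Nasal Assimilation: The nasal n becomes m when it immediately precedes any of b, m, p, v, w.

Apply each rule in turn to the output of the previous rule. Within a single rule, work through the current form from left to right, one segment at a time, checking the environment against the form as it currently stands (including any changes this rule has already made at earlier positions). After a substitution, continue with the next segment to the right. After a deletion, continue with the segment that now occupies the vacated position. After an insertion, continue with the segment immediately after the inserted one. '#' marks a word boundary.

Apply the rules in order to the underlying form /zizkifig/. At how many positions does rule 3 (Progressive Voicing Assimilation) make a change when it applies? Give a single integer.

2

1 Velar Fronting: [zizkifig] → [zizsifig]
2 Syncope: [zizsifig] → [zzsfg]
3 Progressive Voicing Assimilation: [zzsfg] → [zzzvg]
4 Intervocalic Voicing: no change — [zzzvg]
5 Nasal Assimilation: no change — [zzzvg]
Rule 3 changed 2 position(s).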